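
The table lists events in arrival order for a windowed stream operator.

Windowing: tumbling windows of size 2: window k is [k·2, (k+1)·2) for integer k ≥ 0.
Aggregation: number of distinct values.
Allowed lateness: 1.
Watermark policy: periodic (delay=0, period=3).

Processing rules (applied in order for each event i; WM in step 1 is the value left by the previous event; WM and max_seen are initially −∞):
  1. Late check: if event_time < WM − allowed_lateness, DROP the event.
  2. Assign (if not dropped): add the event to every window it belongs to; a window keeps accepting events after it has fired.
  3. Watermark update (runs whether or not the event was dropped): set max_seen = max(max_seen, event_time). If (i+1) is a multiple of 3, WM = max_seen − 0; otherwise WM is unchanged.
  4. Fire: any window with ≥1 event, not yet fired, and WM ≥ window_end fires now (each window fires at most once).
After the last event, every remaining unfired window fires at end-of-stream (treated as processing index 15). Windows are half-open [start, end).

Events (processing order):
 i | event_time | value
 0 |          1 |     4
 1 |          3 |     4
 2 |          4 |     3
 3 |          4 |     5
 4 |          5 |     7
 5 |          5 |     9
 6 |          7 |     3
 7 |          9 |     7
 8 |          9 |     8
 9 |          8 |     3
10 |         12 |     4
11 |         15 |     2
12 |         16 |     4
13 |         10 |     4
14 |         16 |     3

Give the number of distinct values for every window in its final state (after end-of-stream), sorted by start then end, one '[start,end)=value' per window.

i=0 t=1 v=4: → [0,2); WM=−∞
i=1 t=3 v=4: → [2,4); WM=−∞
i=2 t=4 v=3: → [4,6); WM=4; [0,2) fires=1 [2,4) fires=1
i=3 t=4 v=5: → [4,6); WM=4
i=4 t=5 v=7: → [4,6); WM=4
i=5 t=5 v=9: → [4,6); WM=5
i=6 t=7 v=3: → [6,8); WM=5
i=7 t=9 v=7: → [8,10); WM=5
i=8 t=9 v=8: → [8,10); WM=9; [4,6) fires=4 [6,8) fires=1
i=9 t=8 v=3: → [8,10); WM=9
i=10 t=12 v=4: → [12,14); WM=9
i=11 t=15 v=2: → [14,16); WM=15; [8,10) fires=3 [12,14) fires=1
i=12 t=16 v=4: → [16,18); WM=15
i=13 t=10 v=4: DROP (t<15-1); WM=15
i=14 t=16 v=3: → [16,18); WM=16; [14,16) fires=1

[0,2)=1 [2,4)=1 [4,6)=4 [6,8)=1 [8,10)=3 [12,14)=1 [14,16)=1 [16,18)=2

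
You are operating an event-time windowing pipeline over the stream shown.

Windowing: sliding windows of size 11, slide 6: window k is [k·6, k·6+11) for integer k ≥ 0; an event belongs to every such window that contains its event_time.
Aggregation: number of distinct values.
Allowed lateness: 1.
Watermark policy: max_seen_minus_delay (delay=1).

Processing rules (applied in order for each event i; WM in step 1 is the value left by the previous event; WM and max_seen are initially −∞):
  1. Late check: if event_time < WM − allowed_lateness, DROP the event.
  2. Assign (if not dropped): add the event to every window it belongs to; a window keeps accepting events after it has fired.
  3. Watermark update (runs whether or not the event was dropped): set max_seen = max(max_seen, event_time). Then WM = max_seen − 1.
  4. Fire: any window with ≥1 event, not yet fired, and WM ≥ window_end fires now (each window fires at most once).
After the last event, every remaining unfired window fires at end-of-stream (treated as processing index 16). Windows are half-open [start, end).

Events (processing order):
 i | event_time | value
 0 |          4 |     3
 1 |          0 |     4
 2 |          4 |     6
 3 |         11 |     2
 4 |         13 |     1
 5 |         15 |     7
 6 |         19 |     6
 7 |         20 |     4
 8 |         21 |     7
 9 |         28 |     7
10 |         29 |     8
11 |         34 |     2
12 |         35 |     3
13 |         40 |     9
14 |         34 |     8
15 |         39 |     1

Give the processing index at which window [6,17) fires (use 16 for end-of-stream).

6

i=0 t=4 v=3: → [0,11); WM=3
i=1 t=0 v=4: DROP (t<3-1); WM=3
i=2 t=4 v=6: → [0,11); WM=3
i=3 t=11 v=2: → [6,17); WM=10
i=4 t=13 v=1: → [12,23),[6,17); WM=12; [0,11) fires=2
i=5 t=15 v=7: → [12,23),[6,17); WM=14
i=6 t=19 v=6: → [18,29),[12,23); WM=18; [6,17) fires=3
i=7 t=20 v=4: → [18,29),[12,23); WM=19
i=8 t=21 v=7: → [18,29),[12,23); WM=20
i=9 t=28 v=7: → [24,35),[18,29); WM=27; [12,23) fires=4
i=10 t=29 v=8: → [24,35); WM=28
i=11 t=34 v=2: → [30,41),[24,35); WM=33; [18,29) fires=3
i=12 t=35 v=3: → [30,41); WM=34
i=13 t=40 v=9: → [36,47),[30,41); WM=39; [24,35) fires=3
i=14 t=34 v=8: DROP (t<39-1); WM=39
i=15 t=39 v=1: → [36,47),[30,41); WM=39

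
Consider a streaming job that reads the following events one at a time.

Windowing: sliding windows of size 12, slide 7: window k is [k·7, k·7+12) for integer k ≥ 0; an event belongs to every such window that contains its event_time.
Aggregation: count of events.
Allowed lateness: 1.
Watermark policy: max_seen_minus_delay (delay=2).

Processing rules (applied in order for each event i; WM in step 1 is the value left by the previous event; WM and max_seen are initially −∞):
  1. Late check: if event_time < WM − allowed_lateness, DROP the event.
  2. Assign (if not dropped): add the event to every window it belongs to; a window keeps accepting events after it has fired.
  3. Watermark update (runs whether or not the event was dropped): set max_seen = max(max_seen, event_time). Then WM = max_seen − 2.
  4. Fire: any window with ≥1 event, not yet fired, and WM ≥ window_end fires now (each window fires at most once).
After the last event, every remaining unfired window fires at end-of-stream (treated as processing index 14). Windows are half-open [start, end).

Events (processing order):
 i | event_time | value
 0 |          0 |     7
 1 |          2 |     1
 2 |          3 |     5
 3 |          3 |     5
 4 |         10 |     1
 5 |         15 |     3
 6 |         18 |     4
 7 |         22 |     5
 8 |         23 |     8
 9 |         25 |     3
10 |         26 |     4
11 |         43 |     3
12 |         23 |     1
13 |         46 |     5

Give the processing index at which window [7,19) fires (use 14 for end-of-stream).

7

i=0 t=0 v=7: → [0,12); WM=-2
i=1 t=2 v=1: → [0,12); WM=0
i=2 t=3 v=5: → [0,12); WM=1
i=3 t=3 v=5: → [0,12); WM=1
i=4 t=10 v=1: → [7,19),[0,12); WM=8
i=5 t=15 v=3: → [14,26),[7,19); WM=13; [0,12) fires=5
i=6 t=18 v=4: → [14,26),[7,19); WM=16
i=7 t=22 v=5: → [21,33),[14,26); WM=20; [7,19) fires=3
i=8 t=23 v=8: → [21,33),[14,26); WM=21
i=9 t=25 v=3: → [21,33),[14,26); WM=23
i=10 t=26 v=4: → [21,33); WM=24
i=11 t=43 v=3: → [42,54),[35,47); WM=41; [14,26) fires=5 [21,33) fires=4
i=12 t=23 v=1: DROP (t<41-1); WM=41
i=13 t=46 v=5: → [42,54),[35,47); WM=44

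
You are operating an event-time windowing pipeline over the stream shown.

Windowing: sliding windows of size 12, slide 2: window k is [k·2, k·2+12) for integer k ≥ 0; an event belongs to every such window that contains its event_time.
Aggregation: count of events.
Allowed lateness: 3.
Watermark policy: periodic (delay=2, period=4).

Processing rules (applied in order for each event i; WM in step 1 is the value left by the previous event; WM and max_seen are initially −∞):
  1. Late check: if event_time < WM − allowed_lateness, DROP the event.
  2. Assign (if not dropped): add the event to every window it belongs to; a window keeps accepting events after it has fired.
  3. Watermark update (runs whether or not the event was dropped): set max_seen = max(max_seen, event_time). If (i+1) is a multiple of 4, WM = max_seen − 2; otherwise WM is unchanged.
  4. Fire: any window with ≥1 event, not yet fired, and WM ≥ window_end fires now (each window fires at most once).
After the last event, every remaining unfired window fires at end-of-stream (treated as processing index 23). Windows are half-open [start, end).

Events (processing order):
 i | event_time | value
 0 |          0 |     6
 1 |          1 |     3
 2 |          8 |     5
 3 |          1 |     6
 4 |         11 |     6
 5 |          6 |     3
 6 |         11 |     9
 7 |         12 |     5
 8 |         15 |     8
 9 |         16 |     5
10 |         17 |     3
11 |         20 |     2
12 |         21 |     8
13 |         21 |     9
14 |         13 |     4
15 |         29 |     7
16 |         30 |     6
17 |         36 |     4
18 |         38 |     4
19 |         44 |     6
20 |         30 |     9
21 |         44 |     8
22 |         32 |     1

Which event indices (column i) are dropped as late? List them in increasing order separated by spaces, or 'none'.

i=0 t=0 v=6: → [0,12); WM=−∞
i=1 t=1 v=3: → [0,12); WM=−∞
i=2 t=8 v=5: → [8,20),[6,18),[4,16),[2,14),[0,12); WM=−∞
i=3 t=1 v=6: → [0,12); WM=6
i=4 t=11 v=6: → [10,22),[8,20),[6,18),[4,16),[2,14),[0,12); WM=6
i=5 t=6 v=3: → [6,18),[4,16),[2,14),[0,12); WM=6
i=6 t=11 v=9: → [10,22),[8,20),[6,18),[4,16),[2,14),[0,12); WM=6
i=7 t=12 v=5: → [12,24),[10,22),[8,20),[6,18),[4,16),[2,14); WM=10
i=8 t=15 v=8: → [14,26),[12,24),[10,22),[8,20),[6,18),[4,16); WM=10
i=9 t=16 v=5: → [16,28),[14,26),[12,24),[10,22),[8,20),[6,18); WM=10
i=10 t=17 v=3: → [16,28),[14,26),[12,24),[10,22),[8,20),[6,18); WM=10
i=11 t=20 v=2: → [20,32),[18,30),[16,28),[14,26),[12,24),[10,22); WM=18; [0,12) fires=7 [2,14) fires=5 [4,16) fires=6 [6,18) fires=8
i=12 t=21 v=8: → [20,32),[18,30),[16,28),[14,26),[12,24),[10,22); WM=18
i=13 t=21 v=9: → [20,32),[18,30),[16,28),[14,26),[12,24),[10,22); WM=18
i=14 t=13 v=4: DROP (t<18-3); WM=18
i=15 t=29 v=7: → [28,40),[26,38),[24,36),[22,34),[20,32),[18,30); WM=27; [8,20) fires=7 [10,22) fires=9 [12,24) fires=7 [14,26) fires=6
i=16 t=30 v=6: → [30,42),[28,40),[26,38),[24,36),[22,34),[20,32); WM=27
i=17 t=36 v=4: → [36,48),[34,46),[32,44),[30,42),[28,40),[26,38); WM=27
i=18 t=38 v=4: → [38,50),[36,48),[34,46),[32,44),[30,42),[28,40); WM=27
i=19 t=44 v=6: → [44,56),[42,54),[40,52),[38,50),[36,48),[34,46); WM=42; [16,28) fires=5 [18,30) fires=4 [20,32) fires=5 [22,34) fires=2 [24,36) fires=2 [26,38) fires=3 [28,40) fires=4 [30,42) fires=3
i=20 t=30 v=9: DROP (t<42-3); WM=42
i=21 t=44 v=8: → [44,56),[42,54),[40,52),[38,50),[36,48),[34,46); WM=42
i=22 t=32 v=1: DROP (t<42-3); WM=42

14 20 22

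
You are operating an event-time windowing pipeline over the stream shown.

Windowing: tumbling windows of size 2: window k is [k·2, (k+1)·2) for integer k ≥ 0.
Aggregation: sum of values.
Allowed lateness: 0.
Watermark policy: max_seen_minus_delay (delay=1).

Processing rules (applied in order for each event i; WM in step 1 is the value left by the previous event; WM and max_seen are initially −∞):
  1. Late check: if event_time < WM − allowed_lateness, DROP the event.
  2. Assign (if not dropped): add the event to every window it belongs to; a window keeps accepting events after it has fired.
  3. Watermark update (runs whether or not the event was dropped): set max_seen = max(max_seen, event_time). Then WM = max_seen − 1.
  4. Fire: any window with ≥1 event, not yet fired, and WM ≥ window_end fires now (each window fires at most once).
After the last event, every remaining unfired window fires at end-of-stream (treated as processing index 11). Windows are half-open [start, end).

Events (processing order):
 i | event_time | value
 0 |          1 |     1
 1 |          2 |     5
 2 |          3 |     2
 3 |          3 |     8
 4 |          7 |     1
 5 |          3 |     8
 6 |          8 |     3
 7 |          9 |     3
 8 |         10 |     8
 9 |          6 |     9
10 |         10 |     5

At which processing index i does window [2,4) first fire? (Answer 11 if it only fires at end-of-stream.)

4

i=0 t=1 v=1: → [0,2); WM=0
i=1 t=2 v=5: → [2,4); WM=1
i=2 t=3 v=2: → [2,4); WM=2; [0,2) fires=1
i=3 t=3 v=8: → [2,4); WM=2
i=4 t=7 v=1: → [6,8); WM=6; [2,4) fires=15
i=5 t=3 v=8: DROP (t<6-0); WM=6
i=6 t=8 v=3: → [8,10); WM=7
i=7 t=9 v=3: → [8,10); WM=8; [6,8) fires=1
i=8 t=10 v=8: → [10,12); WM=9
i=9 t=6 v=9: DROP (t<9-0); WM=9
i=10 t=10 v=5: → [10,12); WM=9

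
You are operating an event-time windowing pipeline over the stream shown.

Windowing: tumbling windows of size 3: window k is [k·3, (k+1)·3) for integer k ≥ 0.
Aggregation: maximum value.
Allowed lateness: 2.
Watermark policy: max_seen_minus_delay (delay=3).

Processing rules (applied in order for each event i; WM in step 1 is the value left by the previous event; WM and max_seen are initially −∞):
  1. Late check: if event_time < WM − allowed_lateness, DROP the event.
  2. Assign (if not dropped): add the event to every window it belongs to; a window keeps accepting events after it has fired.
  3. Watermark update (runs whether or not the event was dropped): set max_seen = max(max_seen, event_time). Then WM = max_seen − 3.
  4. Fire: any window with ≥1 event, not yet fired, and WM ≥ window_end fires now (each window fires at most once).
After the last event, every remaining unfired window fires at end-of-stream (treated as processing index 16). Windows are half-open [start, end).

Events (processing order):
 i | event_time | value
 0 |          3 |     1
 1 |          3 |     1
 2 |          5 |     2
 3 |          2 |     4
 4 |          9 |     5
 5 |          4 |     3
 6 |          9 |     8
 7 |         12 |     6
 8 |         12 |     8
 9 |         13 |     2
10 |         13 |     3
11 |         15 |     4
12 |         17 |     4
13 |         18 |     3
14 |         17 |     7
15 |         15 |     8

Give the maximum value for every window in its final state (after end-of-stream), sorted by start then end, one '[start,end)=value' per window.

i=0 t=3 v=1: → [3,6); WM=0
i=1 t=3 v=1: → [3,6); WM=0
i=2 t=5 v=2: → [3,6); WM=2
i=3 t=2 v=4: → [0,3); WM=2
i=4 t=9 v=5: → [9,12); WM=6; [0,3) fires=4 [3,6) fires=2
i=5 t=4 v=3: → [3,6); WM=6
i=6 t=9 v=8: → [9,12); WM=6
i=7 t=12 v=6: → [12,15); WM=9
i=8 t=12 v=8: → [12,15); WM=9
i=9 t=13 v=2: → [12,15); WM=10
i=10 t=13 v=3: → [12,15); WM=10
i=11 t=15 v=4: → [15,18); WM=12; [9,12) fires=8
i=12 t=17 v=4: → [15,18); WM=14
i=13 t=18 v=3: → [18,21); WM=15; [12,15) fires=8
i=14 t=17 v=7: → [15,18); WM=15
i=15 t=15 v=8: → [15,18); WM=15

[0,3)=4 [3,6)=3 [9,12)=8 [12,15)=8 [15,18)=8 [18,21)=3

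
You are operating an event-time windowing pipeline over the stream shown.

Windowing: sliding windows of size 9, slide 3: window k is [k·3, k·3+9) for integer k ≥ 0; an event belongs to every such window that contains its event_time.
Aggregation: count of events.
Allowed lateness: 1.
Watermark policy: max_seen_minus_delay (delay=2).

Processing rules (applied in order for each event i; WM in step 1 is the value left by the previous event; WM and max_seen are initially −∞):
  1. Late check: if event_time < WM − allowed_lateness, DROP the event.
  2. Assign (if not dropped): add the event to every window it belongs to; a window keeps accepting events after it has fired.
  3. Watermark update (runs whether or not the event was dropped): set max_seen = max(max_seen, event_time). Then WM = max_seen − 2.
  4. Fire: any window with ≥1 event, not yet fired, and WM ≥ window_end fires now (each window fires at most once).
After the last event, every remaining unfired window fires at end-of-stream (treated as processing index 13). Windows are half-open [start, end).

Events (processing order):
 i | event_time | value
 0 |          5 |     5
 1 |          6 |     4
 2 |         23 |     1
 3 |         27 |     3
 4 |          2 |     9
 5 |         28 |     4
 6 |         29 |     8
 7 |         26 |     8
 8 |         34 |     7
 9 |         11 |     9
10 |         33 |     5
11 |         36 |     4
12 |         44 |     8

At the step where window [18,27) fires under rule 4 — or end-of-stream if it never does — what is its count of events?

1

i=0 t=5 v=5: → [3,12),[0,9); WM=3
i=1 t=6 v=4: → [6,15),[3,12),[0,9); WM=4
i=2 t=23 v=1: → [21,30),[18,27),[15,24); WM=21; [0,9) fires=2 [3,12) fires=2 [6,15) fires=1
i=3 t=27 v=3: → [27,36),[24,33),[21,30); WM=25; [15,24) fires=1
i=4 t=2 v=9: DROP (t<25-1); WM=25
i=5 t=28 v=4: → [27,36),[24,33),[21,30); WM=26
i=6 t=29 v=8: → [27,36),[24,33),[21,30); WM=27; [18,27) fires=1
i=7 t=26 v=8: → [24,33),[21,30),[18,27); WM=27
i=8 t=34 v=7: → [33,42),[30,39),[27,36); WM=32; [21,30) fires=5
i=9 t=11 v=9: DROP (t<32-1); WM=32
i=10 t=33 v=5: → [33,42),[30,39),[27,36); WM=32
i=11 t=36 v=4: → [36,45),[33,42),[30,39); WM=34; [24,33) fires=4
i=12 t=44 v=8: → [42,51),[39,48),[36,45); WM=42; [27,36) fires=5 [30,39) fires=3 [33,42) fires=3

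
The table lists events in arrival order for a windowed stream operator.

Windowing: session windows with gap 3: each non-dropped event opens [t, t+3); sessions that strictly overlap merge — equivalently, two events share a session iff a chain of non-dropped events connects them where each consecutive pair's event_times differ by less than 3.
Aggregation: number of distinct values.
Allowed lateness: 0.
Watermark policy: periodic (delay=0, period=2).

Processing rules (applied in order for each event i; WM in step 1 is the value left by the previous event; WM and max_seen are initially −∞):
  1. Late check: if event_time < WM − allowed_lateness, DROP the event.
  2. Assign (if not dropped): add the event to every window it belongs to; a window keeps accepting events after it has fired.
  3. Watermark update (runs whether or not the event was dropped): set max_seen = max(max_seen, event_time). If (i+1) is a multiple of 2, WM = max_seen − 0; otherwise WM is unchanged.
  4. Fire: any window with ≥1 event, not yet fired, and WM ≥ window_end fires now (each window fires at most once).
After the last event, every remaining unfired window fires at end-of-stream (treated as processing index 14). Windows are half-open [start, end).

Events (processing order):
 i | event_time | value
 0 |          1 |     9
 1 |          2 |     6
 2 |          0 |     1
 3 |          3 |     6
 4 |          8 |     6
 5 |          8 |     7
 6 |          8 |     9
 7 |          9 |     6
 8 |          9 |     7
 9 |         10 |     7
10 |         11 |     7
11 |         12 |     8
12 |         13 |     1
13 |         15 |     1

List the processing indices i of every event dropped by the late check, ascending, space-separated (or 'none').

2

i=0 t=1 v=9: → [1,4); WM=−∞
i=1 t=2 v=6: → [1,5); WM=2
i=2 t=0 v=1: DROP (t<2-0); WM=2
i=3 t=3 v=6: → [1,6); WM=3
i=4 t=8 v=6: → [8,11); WM=3
i=5 t=8 v=7: → [8,11); WM=8
i=6 t=8 v=9: → [8,11); WM=8
i=7 t=9 v=6: → [8,12); WM=9
i=8 t=9 v=7: → [8,12); WM=9
i=9 t=10 v=7: → [8,13); WM=10
i=10 t=11 v=7: → [8,14); WM=10
i=11 t=12 v=8: → [8,15); WM=12
i=12 t=13 v=1: → [8,16); WM=12
i=13 t=15 v=1: → [8,18); WM=15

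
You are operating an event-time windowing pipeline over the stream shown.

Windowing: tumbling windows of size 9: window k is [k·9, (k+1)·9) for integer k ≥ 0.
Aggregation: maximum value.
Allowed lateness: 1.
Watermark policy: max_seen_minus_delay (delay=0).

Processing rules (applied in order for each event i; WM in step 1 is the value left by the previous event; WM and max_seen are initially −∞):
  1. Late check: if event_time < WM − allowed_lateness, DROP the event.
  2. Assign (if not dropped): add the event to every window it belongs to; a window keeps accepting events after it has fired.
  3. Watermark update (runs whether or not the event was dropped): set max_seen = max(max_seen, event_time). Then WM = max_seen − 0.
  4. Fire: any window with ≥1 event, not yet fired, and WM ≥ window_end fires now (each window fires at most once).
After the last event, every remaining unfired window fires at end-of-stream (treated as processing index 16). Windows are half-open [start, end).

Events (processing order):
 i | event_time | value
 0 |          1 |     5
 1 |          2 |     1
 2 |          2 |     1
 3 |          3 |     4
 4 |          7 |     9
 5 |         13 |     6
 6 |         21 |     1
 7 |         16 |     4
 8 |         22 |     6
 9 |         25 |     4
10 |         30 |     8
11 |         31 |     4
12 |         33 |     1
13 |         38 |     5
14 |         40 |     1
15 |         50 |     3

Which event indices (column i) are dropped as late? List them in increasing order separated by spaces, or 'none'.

7

i=0 t=1 v=5: → [0,9); WM=1
i=1 t=2 v=1: → [0,9); WM=2
i=2 t=2 v=1: → [0,9); WM=2
i=3 t=3 v=4: → [0,9); WM=3
i=4 t=7 v=9: → [0,9); WM=7
i=5 t=13 v=6: → [9,18); WM=13; [0,9) fires=9
i=6 t=21 v=1: → [18,27); WM=21; [9,18) fires=6
i=7 t=16 v=4: DROP (t<21-1); WM=21
i=8 t=22 v=6: → [18,27); WM=22
i=9 t=25 v=4: → [18,27); WM=25
i=10 t=30 v=8: → [27,36); WM=30; [18,27) fires=6
i=11 t=31 v=4: → [27,36); WM=31
i=12 t=33 v=1: → [27,36); WM=33
i=13 t=38 v=5: → [36,45); WM=38; [27,36) fires=8
i=14 t=40 v=1: → [36,45); WM=40
i=15 t=50 v=3: → [45,54); WM=50; [36,45) fires=5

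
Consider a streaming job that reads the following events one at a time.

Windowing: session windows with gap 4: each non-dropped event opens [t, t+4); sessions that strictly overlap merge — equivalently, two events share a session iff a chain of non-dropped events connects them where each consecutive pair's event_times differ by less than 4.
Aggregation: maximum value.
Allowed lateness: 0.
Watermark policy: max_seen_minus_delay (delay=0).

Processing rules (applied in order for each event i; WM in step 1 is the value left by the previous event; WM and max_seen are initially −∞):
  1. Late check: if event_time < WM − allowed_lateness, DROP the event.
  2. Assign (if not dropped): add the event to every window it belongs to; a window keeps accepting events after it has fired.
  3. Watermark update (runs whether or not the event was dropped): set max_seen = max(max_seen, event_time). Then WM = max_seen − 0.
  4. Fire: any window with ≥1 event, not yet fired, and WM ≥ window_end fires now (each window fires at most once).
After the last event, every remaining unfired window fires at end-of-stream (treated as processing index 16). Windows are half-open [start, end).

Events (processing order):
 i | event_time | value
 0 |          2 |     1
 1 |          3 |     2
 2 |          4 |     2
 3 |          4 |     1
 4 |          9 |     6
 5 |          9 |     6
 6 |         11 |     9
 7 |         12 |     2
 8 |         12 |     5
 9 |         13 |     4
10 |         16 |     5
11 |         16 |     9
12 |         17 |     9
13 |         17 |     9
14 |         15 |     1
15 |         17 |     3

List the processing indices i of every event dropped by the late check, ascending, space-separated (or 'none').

i=0 t=2 v=1: → [2,6); WM=2
i=1 t=3 v=2: → [2,7); WM=3
i=2 t=4 v=2: → [2,8); WM=4
i=3 t=4 v=1: → [2,8); WM=4
i=4 t=9 v=6: → [9,13); WM=9
i=5 t=9 v=6: → [9,13); WM=9
i=6 t=11 v=9: → [9,15); WM=11
i=7 t=12 v=2: → [9,16); WM=12
i=8 t=12 v=5: → [9,16); WM=12
i=9 t=13 v=4: → [9,17); WM=13
i=10 t=16 v=5: → [9,20); WM=16
i=11 t=16 v=9: → [9,20); WM=16
i=12 t=17 v=9: → [9,21); WM=17
i=13 t=17 v=9: → [9,21); WM=17
i=14 t=15 v=1: DROP (t<17-0); WM=17
i=15 t=17 v=3: → [9,21); WM=17

14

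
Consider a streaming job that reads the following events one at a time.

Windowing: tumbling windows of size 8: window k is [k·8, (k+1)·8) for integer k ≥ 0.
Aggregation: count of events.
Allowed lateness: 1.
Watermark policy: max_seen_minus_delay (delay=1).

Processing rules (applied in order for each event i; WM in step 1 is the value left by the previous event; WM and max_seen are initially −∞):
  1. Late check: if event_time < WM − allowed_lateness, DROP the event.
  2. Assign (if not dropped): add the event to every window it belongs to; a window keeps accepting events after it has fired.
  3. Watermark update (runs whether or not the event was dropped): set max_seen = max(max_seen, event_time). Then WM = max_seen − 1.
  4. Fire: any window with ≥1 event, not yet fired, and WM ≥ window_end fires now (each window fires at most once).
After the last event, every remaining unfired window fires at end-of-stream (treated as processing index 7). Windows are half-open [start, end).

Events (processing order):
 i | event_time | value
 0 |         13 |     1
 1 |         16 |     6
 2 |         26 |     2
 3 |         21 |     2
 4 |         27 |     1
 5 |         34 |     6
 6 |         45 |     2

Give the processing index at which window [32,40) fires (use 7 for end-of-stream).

i=0 t=13 v=1: → [8,16); WM=12
i=1 t=16 v=6: → [16,24); WM=15
i=2 t=26 v=2: → [24,32); WM=25; [8,16) fires=1 [16,24) fires=1
i=3 t=21 v=2: DROP (t<25-1); WM=25
i=4 t=27 v=1: → [24,32); WM=26
i=5 t=34 v=6: → [32,40); WM=33; [24,32) fires=2
i=6 t=45 v=2: → [40,48); WM=44; [32,40) fires=1

6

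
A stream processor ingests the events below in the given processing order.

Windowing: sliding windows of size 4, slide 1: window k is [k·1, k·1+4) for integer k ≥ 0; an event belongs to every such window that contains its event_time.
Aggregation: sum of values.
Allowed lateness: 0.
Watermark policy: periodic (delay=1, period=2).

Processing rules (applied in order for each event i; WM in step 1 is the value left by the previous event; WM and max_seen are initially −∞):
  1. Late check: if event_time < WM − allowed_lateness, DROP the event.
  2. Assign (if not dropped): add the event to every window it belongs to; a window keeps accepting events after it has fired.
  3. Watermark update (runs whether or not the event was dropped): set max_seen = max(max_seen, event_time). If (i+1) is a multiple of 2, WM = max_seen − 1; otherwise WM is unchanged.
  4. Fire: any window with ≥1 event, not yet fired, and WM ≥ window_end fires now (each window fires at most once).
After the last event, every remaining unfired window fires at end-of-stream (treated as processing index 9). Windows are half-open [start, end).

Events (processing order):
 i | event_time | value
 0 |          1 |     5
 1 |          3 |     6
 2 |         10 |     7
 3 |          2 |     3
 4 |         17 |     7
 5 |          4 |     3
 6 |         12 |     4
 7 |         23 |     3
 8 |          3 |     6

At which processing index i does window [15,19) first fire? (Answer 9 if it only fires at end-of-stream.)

i=0 t=1 v=5: → [1,5),[0,4); WM=−∞
i=1 t=3 v=6: → [3,7),[2,6),[1,5),[0,4); WM=2
i=2 t=10 v=7: → [10,14),[9,13),[8,12),[7,11); WM=2
i=3 t=2 v=3: → [2,6),[1,5),[0,4); WM=9; [0,4) fires=14 [1,5) fires=14 [2,6) fires=9 [3,7) fires=6
i=4 t=17 v=7: → [17,21),[16,20),[15,19),[14,18); WM=9
i=5 t=4 v=3: DROP (t<9-0); WM=16; [7,11) fires=7 [8,12) fires=7 [9,13) fires=7 [10,14) fires=7
i=6 t=12 v=4: DROP (t<16-0); WM=16
i=7 t=23 v=3: → [23,27),[22,26),[21,25),[20,24); WM=22; [14,18) fires=7 [15,19) fires=7 [16,20) fires=7 [17,21) fires=7
i=8 t=3 v=6: DROP (t<22-0); WM=22

7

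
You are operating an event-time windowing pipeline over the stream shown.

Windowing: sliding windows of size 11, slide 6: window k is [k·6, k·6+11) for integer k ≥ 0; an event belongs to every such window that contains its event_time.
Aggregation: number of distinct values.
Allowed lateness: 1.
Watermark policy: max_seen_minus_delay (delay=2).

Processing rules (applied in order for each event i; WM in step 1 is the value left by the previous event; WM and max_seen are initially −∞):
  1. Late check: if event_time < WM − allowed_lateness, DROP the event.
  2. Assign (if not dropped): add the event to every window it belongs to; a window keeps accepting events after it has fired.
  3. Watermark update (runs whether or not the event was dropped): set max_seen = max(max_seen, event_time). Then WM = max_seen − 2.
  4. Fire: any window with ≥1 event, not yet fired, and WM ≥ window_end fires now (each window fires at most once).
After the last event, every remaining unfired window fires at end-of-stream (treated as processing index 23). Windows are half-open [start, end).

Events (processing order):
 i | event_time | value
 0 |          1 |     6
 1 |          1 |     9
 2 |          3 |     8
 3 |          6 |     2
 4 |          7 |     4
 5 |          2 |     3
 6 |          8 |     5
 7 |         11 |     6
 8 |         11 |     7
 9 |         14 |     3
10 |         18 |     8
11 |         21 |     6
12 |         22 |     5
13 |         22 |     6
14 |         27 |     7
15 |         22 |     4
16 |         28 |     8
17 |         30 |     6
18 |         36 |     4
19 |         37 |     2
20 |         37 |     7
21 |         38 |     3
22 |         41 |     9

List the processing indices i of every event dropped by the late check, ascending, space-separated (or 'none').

5 15

i=0 t=1 v=6: → [0,11); WM=-1
i=1 t=1 v=9: → [0,11); WM=-1
i=2 t=3 v=8: → [0,11); WM=1
i=3 t=6 v=2: → [6,17),[0,11); WM=4
i=4 t=7 v=4: → [6,17),[0,11); WM=5
i=5 t=2 v=3: DROP (t<5-1); WM=5
i=6 t=8 v=5: → [6,17),[0,11); WM=6
i=7 t=11 v=6: → [6,17); WM=9
i=8 t=11 v=7: → [6,17); WM=9
i=9 t=14 v=3: → [12,23),[6,17); WM=12; [0,11) fires=6
i=10 t=18 v=8: → [18,29),[12,23); WM=16
i=11 t=21 v=6: → [18,29),[12,23); WM=19; [6,17) fires=6
i=12 t=22 v=5: → [18,29),[12,23); WM=20
i=13 t=22 v=6: → [18,29),[12,23); WM=20
i=14 t=27 v=7: → [24,35),[18,29); WM=25; [12,23) fires=4
i=15 t=22 v=4: DROP (t<25-1); WM=25
i=16 t=28 v=8: → [24,35),[18,29); WM=26
i=17 t=30 v=6: → [30,41),[24,35); WM=28
i=18 t=36 v=4: → [36,47),[30,41); WM=34; [18,29) fires=4
i=19 t=37 v=2: → [36,47),[30,41); WM=35; [24,35) fires=3
i=20 t=37 v=7: → [36,47),[30,41); WM=35
i=21 t=38 v=3: → [36,47),[30,41); WM=36
i=22 t=41 v=9: → [36,47); WM=39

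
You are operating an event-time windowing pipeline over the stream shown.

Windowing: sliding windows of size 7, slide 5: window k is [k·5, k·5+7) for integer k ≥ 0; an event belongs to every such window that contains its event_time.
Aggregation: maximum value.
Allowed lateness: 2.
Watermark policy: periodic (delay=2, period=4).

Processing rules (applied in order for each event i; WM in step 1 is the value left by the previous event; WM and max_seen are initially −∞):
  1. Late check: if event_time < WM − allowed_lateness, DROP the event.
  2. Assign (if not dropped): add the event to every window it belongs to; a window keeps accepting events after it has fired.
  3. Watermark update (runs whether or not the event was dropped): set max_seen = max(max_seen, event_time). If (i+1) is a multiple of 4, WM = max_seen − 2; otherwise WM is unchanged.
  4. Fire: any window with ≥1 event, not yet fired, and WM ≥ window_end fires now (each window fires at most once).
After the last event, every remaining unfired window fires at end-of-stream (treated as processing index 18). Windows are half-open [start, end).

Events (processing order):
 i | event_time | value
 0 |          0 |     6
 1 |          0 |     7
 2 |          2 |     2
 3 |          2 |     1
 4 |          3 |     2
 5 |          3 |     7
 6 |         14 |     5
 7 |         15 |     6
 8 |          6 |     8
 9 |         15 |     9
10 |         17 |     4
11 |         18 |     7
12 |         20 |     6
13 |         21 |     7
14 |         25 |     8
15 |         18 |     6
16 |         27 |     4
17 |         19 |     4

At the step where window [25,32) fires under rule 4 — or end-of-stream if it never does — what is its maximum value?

i=0 t=0 v=6: → [0,7); WM=−∞
i=1 t=0 v=7: → [0,7); WM=−∞
i=2 t=2 v=2: → [0,7); WM=−∞
i=3 t=2 v=1: → [0,7); WM=0
i=4 t=3 v=2: → [0,7); WM=0
i=5 t=3 v=7: → [0,7); WM=0
i=6 t=14 v=5: → [10,17); WM=0
i=7 t=15 v=6: → [15,22),[10,17); WM=13; [0,7) fires=7
i=8 t=6 v=8: DROP (t<13-2); WM=13
i=9 t=15 v=9: → [15,22),[10,17); WM=13
i=10 t=17 v=4: → [15,22); WM=13
i=11 t=18 v=7: → [15,22); WM=16
i=12 t=20 v=6: → [20,27),[15,22); WM=16
i=13 t=21 v=7: → [20,27),[15,22); WM=16
i=14 t=25 v=8: → [25,32),[20,27); WM=16
i=15 t=18 v=6: → [15,22); WM=23; [10,17) fires=9 [15,22) fires=9
i=16 t=27 v=4: → [25,32); WM=23
i=17 t=19 v=4: DROP (t<23-2); WM=23

8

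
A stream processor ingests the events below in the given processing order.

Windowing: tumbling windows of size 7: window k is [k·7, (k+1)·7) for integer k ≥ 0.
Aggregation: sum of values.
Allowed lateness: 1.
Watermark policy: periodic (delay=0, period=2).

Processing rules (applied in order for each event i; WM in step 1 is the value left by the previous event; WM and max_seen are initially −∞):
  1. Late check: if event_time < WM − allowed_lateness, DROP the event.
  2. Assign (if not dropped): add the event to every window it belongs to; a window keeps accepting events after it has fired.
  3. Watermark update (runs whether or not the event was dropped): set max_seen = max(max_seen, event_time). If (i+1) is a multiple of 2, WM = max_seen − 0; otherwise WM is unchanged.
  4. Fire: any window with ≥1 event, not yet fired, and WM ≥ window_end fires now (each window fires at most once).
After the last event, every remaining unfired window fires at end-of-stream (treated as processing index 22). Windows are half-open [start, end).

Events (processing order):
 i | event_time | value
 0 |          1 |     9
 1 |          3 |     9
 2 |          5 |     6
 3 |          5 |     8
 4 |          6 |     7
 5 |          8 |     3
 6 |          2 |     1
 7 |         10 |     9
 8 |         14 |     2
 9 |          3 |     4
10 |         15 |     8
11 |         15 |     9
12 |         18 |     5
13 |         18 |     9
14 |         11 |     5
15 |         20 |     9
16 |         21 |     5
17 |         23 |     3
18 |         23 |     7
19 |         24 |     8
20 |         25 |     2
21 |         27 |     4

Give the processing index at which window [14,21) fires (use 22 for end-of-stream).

17

i=0 t=1 v=9: → [0,7); WM=−∞
i=1 t=3 v=9: → [0,7); WM=3
i=2 t=5 v=6: → [0,7); WM=3
i=3 t=5 v=8: → [0,7); WM=5
i=4 t=6 v=7: → [0,7); WM=5
i=5 t=8 v=3: → [7,14); WM=8; [0,7) fires=39
i=6 t=2 v=1: DROP (t<8-1); WM=8
i=7 t=10 v=9: → [7,14); WM=10
i=8 t=14 v=2: → [14,21); WM=10
i=9 t=3 v=4: DROP (t<10-1); WM=14; [7,14) fires=12
i=10 t=15 v=8: → [14,21); WM=14
i=11 t=15 v=9: → [14,21); WM=15
i=12 t=18 v=5: → [14,21); WM=15
i=13 t=18 v=9: → [14,21); WM=18
i=14 t=11 v=5: DROP (t<18-1); WM=18
i=15 t=20 v=9: → [14,21); WM=20
i=16 t=21 v=5: → [21,28); WM=20
i=17 t=23 v=3: → [21,28); WM=23; [14,21) fires=42
i=18 t=23 v=7: → [21,28); WM=23
i=19 t=24 v=8: → [21,28); WM=24
i=20 t=25 v=2: → [21,28); WM=24
i=21 t=27 v=4: → [21,28); WM=27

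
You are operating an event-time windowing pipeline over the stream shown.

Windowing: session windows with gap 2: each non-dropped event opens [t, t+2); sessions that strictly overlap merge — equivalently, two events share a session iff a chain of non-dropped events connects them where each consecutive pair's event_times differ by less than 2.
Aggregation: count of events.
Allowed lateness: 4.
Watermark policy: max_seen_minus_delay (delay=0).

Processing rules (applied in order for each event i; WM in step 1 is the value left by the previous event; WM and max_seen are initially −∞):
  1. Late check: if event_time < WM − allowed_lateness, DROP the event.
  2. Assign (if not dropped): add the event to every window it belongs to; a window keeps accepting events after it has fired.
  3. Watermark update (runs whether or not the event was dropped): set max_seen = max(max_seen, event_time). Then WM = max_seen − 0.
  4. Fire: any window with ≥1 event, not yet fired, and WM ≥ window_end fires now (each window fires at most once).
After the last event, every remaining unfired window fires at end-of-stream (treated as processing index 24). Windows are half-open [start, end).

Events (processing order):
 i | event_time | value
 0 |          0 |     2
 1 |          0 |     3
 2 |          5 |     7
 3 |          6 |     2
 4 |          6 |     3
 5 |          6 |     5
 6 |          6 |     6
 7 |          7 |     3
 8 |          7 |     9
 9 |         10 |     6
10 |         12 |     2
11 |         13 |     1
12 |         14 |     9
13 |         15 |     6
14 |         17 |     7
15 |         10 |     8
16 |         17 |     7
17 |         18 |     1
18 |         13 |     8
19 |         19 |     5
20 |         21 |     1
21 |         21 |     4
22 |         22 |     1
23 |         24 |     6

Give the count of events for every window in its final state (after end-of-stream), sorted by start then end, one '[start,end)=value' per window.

[0,2)=2 [5,9)=7 [10,12)=1 [12,17)=4 [17,21)=4 [21,24)=3 [24,26)=1

i=0 t=0 v=2: → [0,2); WM=0
i=1 t=0 v=3: → [0,2); WM=0
i=2 t=5 v=7: → [5,7); WM=5
i=3 t=6 v=2: → [5,8); WM=6
i=4 t=6 v=3: → [5,8); WM=6
i=5 t=6 v=5: → [5,8); WM=6
i=6 t=6 v=6: → [5,8); WM=6
i=7 t=7 v=3: → [5,9); WM=7
i=8 t=7 v=9: → [5,9); WM=7
i=9 t=10 v=6: → [10,12); WM=10
i=10 t=12 v=2: → [12,14); WM=12
i=11 t=13 v=1: → [12,15); WM=13
i=12 t=14 v=9: → [12,16); WM=14
i=13 t=15 v=6: → [12,17); WM=15
i=14 t=17 v=7: → [17,19); WM=17
i=15 t=10 v=8: DROP (t<17-4); WM=17
i=16 t=17 v=7: → [17,19); WM=17
i=17 t=18 v=1: → [17,20); WM=18
i=18 t=13 v=8: DROP (t<18-4); WM=18
i=19 t=19 v=5: → [17,21); WM=19
i=20 t=21 v=1: → [21,23); WM=21
i=21 t=21 v=4: → [21,23); WM=21
i=22 t=22 v=1: → [21,24); WM=22
i=23 t=24 v=6: → [24,26); WM=24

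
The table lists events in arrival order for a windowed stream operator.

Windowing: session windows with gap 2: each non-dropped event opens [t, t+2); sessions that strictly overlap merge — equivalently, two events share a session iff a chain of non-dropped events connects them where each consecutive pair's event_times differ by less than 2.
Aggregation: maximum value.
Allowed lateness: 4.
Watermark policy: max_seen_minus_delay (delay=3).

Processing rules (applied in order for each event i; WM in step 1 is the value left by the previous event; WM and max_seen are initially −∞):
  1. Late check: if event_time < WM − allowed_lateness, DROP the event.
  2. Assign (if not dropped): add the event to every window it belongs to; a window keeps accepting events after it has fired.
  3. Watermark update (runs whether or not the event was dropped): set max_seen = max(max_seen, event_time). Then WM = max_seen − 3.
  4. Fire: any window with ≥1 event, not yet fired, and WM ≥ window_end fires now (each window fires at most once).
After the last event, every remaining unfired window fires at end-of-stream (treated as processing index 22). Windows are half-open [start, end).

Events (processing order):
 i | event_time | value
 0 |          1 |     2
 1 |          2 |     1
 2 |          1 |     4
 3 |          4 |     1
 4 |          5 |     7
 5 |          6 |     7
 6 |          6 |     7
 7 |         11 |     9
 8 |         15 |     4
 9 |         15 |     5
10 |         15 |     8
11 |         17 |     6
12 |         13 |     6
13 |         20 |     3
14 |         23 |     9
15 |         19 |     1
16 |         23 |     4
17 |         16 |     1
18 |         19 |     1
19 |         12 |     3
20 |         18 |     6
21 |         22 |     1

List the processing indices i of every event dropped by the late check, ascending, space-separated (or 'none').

i=0 t=1 v=2: → [1,3); WM=-2
i=1 t=2 v=1: → [1,4); WM=-1
i=2 t=1 v=4: → [1,4); WM=-1
i=3 t=4 v=1: → [4,6); WM=1
i=4 t=5 v=7: → [4,7); WM=2
i=5 t=6 v=7: → [4,8); WM=3
i=6 t=6 v=7: → [4,8); WM=3
i=7 t=11 v=9: → [11,13); WM=8
i=8 t=15 v=4: → [15,17); WM=12
i=9 t=15 v=5: → [15,17); WM=12
i=10 t=15 v=8: → [15,17); WM=12
i=11 t=17 v=6: → [17,19); WM=14
i=12 t=13 v=6: → [13,15); WM=14
i=13 t=20 v=3: → [20,22); WM=17
i=14 t=23 v=9: → [23,25); WM=20
i=15 t=19 v=1: → [19,22); WM=20
i=16 t=23 v=4: → [23,25); WM=20
i=17 t=16 v=1: → [15,19); WM=20
i=18 t=19 v=1: → [19,22); WM=20
i=19 t=12 v=3: DROP (t<20-4); WM=20
i=20 t=18 v=6: → [15,22); WM=20
i=21 t=22 v=1: → [22,25); WM=20

19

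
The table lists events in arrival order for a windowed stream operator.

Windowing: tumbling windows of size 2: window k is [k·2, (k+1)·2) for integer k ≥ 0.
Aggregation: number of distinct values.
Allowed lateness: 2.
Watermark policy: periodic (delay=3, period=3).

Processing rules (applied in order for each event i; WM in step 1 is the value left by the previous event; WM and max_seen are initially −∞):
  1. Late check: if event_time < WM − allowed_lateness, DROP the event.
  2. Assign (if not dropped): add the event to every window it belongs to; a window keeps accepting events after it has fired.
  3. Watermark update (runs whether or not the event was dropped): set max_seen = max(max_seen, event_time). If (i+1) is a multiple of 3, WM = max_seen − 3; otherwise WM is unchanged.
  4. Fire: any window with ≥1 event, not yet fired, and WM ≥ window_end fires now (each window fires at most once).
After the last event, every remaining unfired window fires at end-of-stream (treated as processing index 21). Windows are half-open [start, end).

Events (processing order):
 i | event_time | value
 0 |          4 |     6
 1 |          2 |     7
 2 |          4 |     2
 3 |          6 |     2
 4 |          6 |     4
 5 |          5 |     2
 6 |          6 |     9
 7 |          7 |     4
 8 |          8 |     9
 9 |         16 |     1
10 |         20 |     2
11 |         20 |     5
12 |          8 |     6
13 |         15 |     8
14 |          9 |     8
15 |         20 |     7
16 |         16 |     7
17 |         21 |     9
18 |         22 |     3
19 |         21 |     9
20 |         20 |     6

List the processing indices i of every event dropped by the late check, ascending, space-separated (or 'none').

12 14

i=0 t=4 v=6: → [4,6); WM=−∞
i=1 t=2 v=7: → [2,4); WM=−∞
i=2 t=4 v=2: → [4,6); WM=1
i=3 t=6 v=2: → [6,8); WM=1
i=4 t=6 v=4: → [6,8); WM=1
i=5 t=5 v=2: → [4,6); WM=3
i=6 t=6 v=9: → [6,8); WM=3
i=7 t=7 v=4: → [6,8); WM=3
i=8 t=8 v=9: → [8,10); WM=5; [2,4) fires=1
i=9 t=16 v=1: → [16,18); WM=5
i=10 t=20 v=2: → [20,22); WM=5
i=11 t=20 v=5: → [20,22); WM=17; [4,6) fires=2 [6,8) fires=3 [8,10) fires=1
i=12 t=8 v=6: DROP (t<17-2); WM=17
i=13 t=15 v=8: → [14,16); WM=17; [14,16) fires=1
i=14 t=9 v=8: DROP (t<17-2); WM=17
i=15 t=20 v=7: → [20,22); WM=17
i=16 t=16 v=7: → [16,18); WM=17
i=17 t=21 v=9: → [20,22); WM=18; [16,18) fires=2
i=18 t=22 v=3: → [22,24); WM=18
i=19 t=21 v=9: → [20,22); WM=18
i=20 t=20 v=6: → [20,22); WM=19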